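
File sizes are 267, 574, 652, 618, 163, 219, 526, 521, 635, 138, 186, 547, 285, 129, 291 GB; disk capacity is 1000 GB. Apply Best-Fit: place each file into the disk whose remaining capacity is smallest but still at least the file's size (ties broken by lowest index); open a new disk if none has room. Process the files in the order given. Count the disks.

7

Put 267 GB in disk 1; 733 GB remain.
Put 574 GB in disk 1; 159 GB remain.
Put 652 GB in disk 2; 348 GB remain.
Put 618 GB in disk 3; 382 GB remain.
Put 163 GB in disk 2; 185 GB remain.
Put 219 GB in disk 3; 163 GB remain.
Put 526 GB in disk 4; 474 GB remain.
Put 521 GB in disk 5; 479 GB remain.
Put 635 GB in disk 6; 365 GB remain.
Put 138 GB in disk 1; 21 GB remain.
Put 186 GB in disk 6; 179 GB remain.
Put 547 GB in disk 7; 453 GB remain.
Put 285 GB in disk 7; 168 GB remain.
Put 129 GB in disk 3; 34 GB remain.
Put 291 GB in disk 4; 183 GB remain.
Final disks: [267,574,138] [652,163] [618,219,129] [526,291] [521] [635,186] [547,285].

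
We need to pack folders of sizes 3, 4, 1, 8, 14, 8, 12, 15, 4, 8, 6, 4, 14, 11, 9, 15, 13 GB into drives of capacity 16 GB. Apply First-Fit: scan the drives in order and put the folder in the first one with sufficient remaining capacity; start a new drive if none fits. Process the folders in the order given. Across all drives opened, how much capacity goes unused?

27

drive 1: place 3 GB, 13 GB left
drive 1: place 4 GB, 9 GB left
drive 1: place 1 GB, 8 GB left
drive 1: place 8 GB, 0 GB left
drive 2: place 14 GB, 2 GB left
drive 3: place 8 GB, 8 GB left
drive 4: place 12 GB, 4 GB left
drive 5: place 15 GB, 1 GB left
drive 3: place 4 GB, 4 GB left
drive 6: place 8 GB, 8 GB left
drive 6: place 6 GB, 2 GB left
drive 3: place 4 GB, 0 GB left
drive 7: place 14 GB, 2 GB left
drive 8: place 11 GB, 5 GB left
drive 9: place 9 GB, 7 GB left
drive 10: place 15 GB, 1 GB left
drive 11: place 13 GB, 3 GB left
11 drives × 16 GB = 176 GB; used 149 GB; unused 27 GB.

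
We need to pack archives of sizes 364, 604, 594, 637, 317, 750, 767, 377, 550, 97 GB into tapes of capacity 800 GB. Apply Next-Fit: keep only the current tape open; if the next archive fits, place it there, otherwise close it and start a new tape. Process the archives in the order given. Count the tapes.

9

364 GB → tape 1 (remaining 436 GB)
604 GB → tape 2 (remaining 196 GB)
594 GB → tape 3 (remaining 206 GB)
637 GB → tape 4 (remaining 163 GB)
317 GB → tape 5 (remaining 483 GB)
750 GB → tape 6 (remaining 50 GB)
767 GB → tape 7 (remaining 33 GB)
377 GB → tape 8 (remaining 423 GB)
550 GB → tape 9 (remaining 250 GB)
97 GB → tape 9 (remaining 153 GB)
Final tapes: [364] [604] [594] [637] [317] [750] [767] [377] [550,97].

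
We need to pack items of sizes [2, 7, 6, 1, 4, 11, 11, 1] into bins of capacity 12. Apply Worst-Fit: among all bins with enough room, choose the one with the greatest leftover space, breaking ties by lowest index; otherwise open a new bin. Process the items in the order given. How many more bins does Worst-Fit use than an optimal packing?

Worst-Fit: [2,7,1] [6,1,4] [11] [11] → 4 bins.
Total size 43; any packing needs at least ⌈43/12⌉ = 4 bins.
So 4 is already optimal.

0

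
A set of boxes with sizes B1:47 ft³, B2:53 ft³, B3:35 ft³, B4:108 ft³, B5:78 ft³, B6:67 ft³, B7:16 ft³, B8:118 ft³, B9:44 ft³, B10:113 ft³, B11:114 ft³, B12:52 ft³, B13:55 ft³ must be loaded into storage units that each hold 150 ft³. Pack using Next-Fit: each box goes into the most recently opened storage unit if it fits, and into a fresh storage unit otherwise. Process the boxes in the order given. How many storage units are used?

8 storage units

Put B1 (47 ft³) in storage unit 1; 103 ft³ remain.
Put B2 (53 ft³) in storage unit 1; 50 ft³ remain.
Put B3 (35 ft³) in storage unit 1; 15 ft³ remain.
Put B4 (108 ft³) in storage unit 2; 42 ft³ remain.
Put B5 (78 ft³) in storage unit 3; 72 ft³ remain.
Put B6 (67 ft³) in storage unit 3; 5 ft³ remain.
Put B7 (16 ft³) in storage unit 4; 134 ft³ remain.
Put B8 (118 ft³) in storage unit 4; 16 ft³ remain.
Put B9 (44 ft³) in storage unit 5; 106 ft³ remain.
Put B10 (113 ft³) in storage unit 6; 37 ft³ remain.
Put B11 (114 ft³) in storage unit 7; 36 ft³ remain.
Put B12 (52 ft³) in storage unit 8; 98 ft³ remain.
Put B13 (55 ft³) in storage unit 8; 43 ft³ remain.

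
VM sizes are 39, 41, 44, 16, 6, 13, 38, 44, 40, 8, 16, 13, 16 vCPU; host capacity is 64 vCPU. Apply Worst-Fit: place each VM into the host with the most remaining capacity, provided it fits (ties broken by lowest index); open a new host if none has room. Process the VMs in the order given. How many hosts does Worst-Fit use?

6

host 1: place 39 vCPU, 25 vCPU left
host 2: place 41 vCPU, 23 vCPU left
host 3: place 44 vCPU, 20 vCPU left
host 1: place 16 vCPU, 9 vCPU left
host 2: place 6 vCPU, 17 vCPU left
host 3: place 13 vCPU, 7 vCPU left
host 4: place 38 vCPU, 26 vCPU left
host 5: place 44 vCPU, 20 vCPU left
host 6: place 40 vCPU, 24 vCPU left
host 4: place 8 vCPU, 18 vCPU left
host 6: place 16 vCPU, 8 vCPU left
host 5: place 13 vCPU, 7 vCPU left
host 4: place 16 vCPU, 2 vCPU left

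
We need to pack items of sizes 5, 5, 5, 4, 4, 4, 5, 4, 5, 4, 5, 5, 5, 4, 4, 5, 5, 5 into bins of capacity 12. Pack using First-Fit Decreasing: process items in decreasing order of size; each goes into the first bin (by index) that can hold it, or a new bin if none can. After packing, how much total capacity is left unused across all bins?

13

Sorted descending: 5, 5, 5, 5, 5, 5, 5, 5, 5, 5, 5, 4, 4, 4, 4, 4, 4, 4.
5 → bin 1 (remaining 7)
5 → bin 1 (remaining 2)
5 → bin 2 (remaining 7)
5 → bin 2 (remaining 2)
5 → bin 3 (remaining 7)
5 → bin 3 (remaining 2)
5 → bin 4 (remaining 7)
5 → bin 4 (remaining 2)
5 → bin 5 (remaining 7)
5 → bin 5 (remaining 2)
5 → bin 6 (remaining 7)
4 → bin 6 (remaining 3)
4 → bin 7 (remaining 8)
4 → bin 7 (remaining 4)
4 → bin 7 (remaining 0)
4 → bin 8 (remaining 8)
4 → bin 8 (remaining 4)
4 → bin 8 (remaining 0)
8 bins × 12 = 96; used 83; unused 13.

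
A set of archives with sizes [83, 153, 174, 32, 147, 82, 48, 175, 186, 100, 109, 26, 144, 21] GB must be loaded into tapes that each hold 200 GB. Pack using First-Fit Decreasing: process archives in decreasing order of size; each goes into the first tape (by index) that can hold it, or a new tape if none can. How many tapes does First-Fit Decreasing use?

8 tapes

Sorted descending: 186, 175, 174, 153, 147, 144, 109, 100, 83, 82, 48, 32, 26, 21.
186 GB → tape 1 (remaining 14 GB)
175 GB → tape 2 (remaining 25 GB)
174 GB → tape 3 (remaining 26 GB)
153 GB → tape 4 (remaining 47 GB)
147 GB → tape 5 (remaining 53 GB)
144 GB → tape 6 (remaining 56 GB)
109 GB → tape 7 (remaining 91 GB)
100 GB → tape 8 (remaining 100 GB)
83 GB → tape 7 (remaining 8 GB)
82 GB → tape 8 (remaining 18 GB)
48 GB → tape 5 (remaining 5 GB)
32 GB → tape 4 (remaining 15 GB)
26 GB → tape 3 (remaining 0 GB)
21 GB → tape 2 (remaining 4 GB)
Final tapes: [186] [175,21] [174,26] [153,32] [147,48] [144] [109,83] [100,82].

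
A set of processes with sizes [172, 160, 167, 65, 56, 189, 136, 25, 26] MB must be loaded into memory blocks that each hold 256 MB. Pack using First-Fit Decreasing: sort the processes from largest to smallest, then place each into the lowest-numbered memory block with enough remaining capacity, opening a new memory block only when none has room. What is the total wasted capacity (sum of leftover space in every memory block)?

Sorted descending: 189, 172, 167, 160, 136, 65, 56, 26, 25.
189 MB → memory block 1 (remaining 67 MB)
172 MB → memory block 2 (remaining 84 MB)
167 MB → memory block 3 (remaining 89 MB)
160 MB → memory block 4 (remaining 96 MB)
136 MB → memory block 5 (remaining 120 MB)
65 MB → memory block 1 (remaining 2 MB)
56 MB → memory block 2 (remaining 28 MB)
26 MB → memory block 2 (remaining 2 MB)
25 MB → memory block 3 (remaining 64 MB)
5 memory blocks × 256 MB = 1280 MB; used 996 MB; unused 284 MB.

284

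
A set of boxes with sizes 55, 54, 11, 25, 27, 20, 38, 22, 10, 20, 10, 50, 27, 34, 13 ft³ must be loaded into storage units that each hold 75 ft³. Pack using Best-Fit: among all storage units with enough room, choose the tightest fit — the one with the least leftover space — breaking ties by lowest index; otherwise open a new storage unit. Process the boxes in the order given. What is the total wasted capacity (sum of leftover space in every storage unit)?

Put 55 ft³ in storage unit 1; 20 ft³ remain.
Put 54 ft³ in storage unit 2; 21 ft³ remain.
Put 11 ft³ in storage unit 1; 9 ft³ remain.
Put 25 ft³ in storage unit 3; 50 ft³ remain.
Put 27 ft³ in storage unit 3; 23 ft³ remain.
Put 20 ft³ in storage unit 2; 1 ft³ remain.
Put 38 ft³ in storage unit 4; 37 ft³ remain.
Put 22 ft³ in storage unit 3; 1 ft³ remain.
Put 10 ft³ in storage unit 4; 27 ft³ remain.
Put 20 ft³ in storage unit 4; 7 ft³ remain.
Put 10 ft³ in storage unit 5; 65 ft³ remain.
Put 50 ft³ in storage unit 5; 15 ft³ remain.
Put 27 ft³ in storage unit 6; 48 ft³ remain.
Put 34 ft³ in storage unit 6; 14 ft³ remain.
Put 13 ft³ in storage unit 6; 1 ft³ remain.
6 storage units × 75 ft³ = 450 ft³; used 416 ft³; unused 34 ft³.

34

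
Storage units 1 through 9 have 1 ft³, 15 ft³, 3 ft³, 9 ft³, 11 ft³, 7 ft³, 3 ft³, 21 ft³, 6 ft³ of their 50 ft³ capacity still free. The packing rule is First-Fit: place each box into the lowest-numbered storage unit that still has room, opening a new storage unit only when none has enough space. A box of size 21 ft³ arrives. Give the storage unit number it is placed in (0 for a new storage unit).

8

Storage units with room: storage unit 8 (21 ft³).
The first with room is storage unit 8.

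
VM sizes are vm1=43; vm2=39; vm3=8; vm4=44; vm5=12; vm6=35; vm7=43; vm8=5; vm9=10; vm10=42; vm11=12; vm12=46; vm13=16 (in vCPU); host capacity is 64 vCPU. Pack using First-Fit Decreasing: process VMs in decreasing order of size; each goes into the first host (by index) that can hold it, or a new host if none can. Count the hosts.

7

Sorted descending: 46, 44, 43, 43, 42, 39, 35, 16, 12, 12, 10, 8, 5.
Put 46 vCPU in host 1; 18 vCPU remain.
Put 44 vCPU in host 2; 20 vCPU remain.
Put 43 vCPU in host 3; 21 vCPU remain.
Put 43 vCPU in host 4; 21 vCPU remain.
Put 42 vCPU in host 5; 22 vCPU remain.
Put 39 vCPU in host 6; 25 vCPU remain.
Put 35 vCPU in host 7; 29 vCPU remain.
Put 16 vCPU in host 1; 2 vCPU remain.
Put 12 vCPU in host 2; 8 vCPU remain.
Put 12 vCPU in host 3; 9 vCPU remain.
Put 10 vCPU in host 4; 11 vCPU remain.
Put 8 vCPU in host 2; 0 vCPU remain.
Put 5 vCPU in host 3; 4 vCPU remain.
Final hosts: [46,16] [44,12,8] [43,12,5] [43,10] [42] [39] [35].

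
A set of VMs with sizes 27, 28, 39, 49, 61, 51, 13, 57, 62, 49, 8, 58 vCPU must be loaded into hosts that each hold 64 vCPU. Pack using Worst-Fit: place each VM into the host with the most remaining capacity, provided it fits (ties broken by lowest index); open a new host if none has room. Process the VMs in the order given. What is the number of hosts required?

9 hosts

host 1: place 27 vCPU, 37 vCPU left
host 1: place 28 vCPU, 9 vCPU left
host 2: place 39 vCPU, 25 vCPU left
host 3: place 49 vCPU, 15 vCPU left
host 4: place 61 vCPU, 3 vCPU left
host 5: place 51 vCPU, 13 vCPU left
host 2: place 13 vCPU, 12 vCPU left
host 6: place 57 vCPU, 7 vCPU left
host 7: place 62 vCPU, 2 vCPU left
host 8: place 49 vCPU, 15 vCPU left
host 3: place 8 vCPU, 7 vCPU left
host 9: place 58 vCPU, 6 vCPU left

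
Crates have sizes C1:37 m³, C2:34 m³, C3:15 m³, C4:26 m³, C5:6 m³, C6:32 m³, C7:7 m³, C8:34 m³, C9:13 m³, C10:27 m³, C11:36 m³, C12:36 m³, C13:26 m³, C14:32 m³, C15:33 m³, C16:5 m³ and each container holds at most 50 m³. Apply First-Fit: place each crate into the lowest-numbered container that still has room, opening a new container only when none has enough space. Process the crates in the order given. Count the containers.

C1 (37 m³) → container 1 (remaining 13 m³)
C2 (34 m³) → container 2 (remaining 16 m³)
C3 (15 m³) → container 2 (remaining 1 m³)
C4 (26 m³) → container 3 (remaining 24 m³)
C5 (6 m³) → container 1 (remaining 7 m³)
C6 (32 m³) → container 4 (remaining 18 m³)
C7 (7 m³) → container 1 (remaining 0 m³)
C8 (34 m³) → container 5 (remaining 16 m³)
C9 (13 m³) → container 3 (remaining 11 m³)
C10 (27 m³) → container 6 (remaining 23 m³)
C11 (36 m³) → container 7 (remaining 14 m³)
C12 (36 m³) → container 8 (remaining 14 m³)
C13 (26 m³) → container 9 (remaining 24 m³)
C14 (32 m³) → container 10 (remaining 18 m³)
C15 (33 m³) → container 11 (remaining 17 m³)
C16 (5 m³) → container 3 (remaining 6 m³)

11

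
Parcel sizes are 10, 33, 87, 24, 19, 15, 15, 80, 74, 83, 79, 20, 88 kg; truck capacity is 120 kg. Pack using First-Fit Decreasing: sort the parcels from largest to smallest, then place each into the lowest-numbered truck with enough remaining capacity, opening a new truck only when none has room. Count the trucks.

Sorted descending: 88, 87, 83, 80, 79, 74, 33, 24, 20, 19, 15, 15, 10.
Put 88 kg in truck 1; 32 kg remain.
Put 87 kg in truck 2; 33 kg remain.
Put 83 kg in truck 3; 37 kg remain.
Put 80 kg in truck 4; 40 kg remain.
Put 79 kg in truck 5; 41 kg remain.
Put 74 kg in truck 6; 46 kg remain.
Put 33 kg in truck 2; 0 kg remain.
Put 24 kg in truck 1; 8 kg remain.
Put 20 kg in truck 3; 17 kg remain.
Put 19 kg in truck 4; 21 kg remain.
Put 15 kg in truck 3; 2 kg remain.
Put 15 kg in truck 4; 6 kg remain.
Put 10 kg in truck 5; 31 kg remain.

6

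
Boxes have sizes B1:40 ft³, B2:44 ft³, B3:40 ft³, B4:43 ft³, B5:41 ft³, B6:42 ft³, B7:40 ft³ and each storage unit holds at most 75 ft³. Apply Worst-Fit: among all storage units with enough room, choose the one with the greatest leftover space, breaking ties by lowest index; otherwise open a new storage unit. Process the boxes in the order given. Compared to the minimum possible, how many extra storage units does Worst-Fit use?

Worst-Fit: [40] [44] [40] [43] [41] [42] [40] → 7 storage units.
7 boxes exceed 37.5 ft³ (half the capacity), and no two of those can share a storage unit, so at least 7 storage units are needed.
So 7 is already optimal.

0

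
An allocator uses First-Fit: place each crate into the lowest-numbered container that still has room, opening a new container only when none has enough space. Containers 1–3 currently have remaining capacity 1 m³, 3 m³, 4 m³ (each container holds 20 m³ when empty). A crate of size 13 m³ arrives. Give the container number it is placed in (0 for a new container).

No container has ≥ 13 m³ free, so a new container is opened.

0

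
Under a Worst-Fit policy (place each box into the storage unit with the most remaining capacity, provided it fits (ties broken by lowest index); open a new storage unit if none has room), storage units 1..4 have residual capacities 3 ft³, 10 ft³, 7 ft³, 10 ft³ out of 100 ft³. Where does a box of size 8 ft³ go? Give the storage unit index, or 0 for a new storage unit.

2

Storage units with room: storage unit 2 (10 ft³), storage unit 4 (10 ft³).
Most room is storage unit 2 with 10 ft³ free.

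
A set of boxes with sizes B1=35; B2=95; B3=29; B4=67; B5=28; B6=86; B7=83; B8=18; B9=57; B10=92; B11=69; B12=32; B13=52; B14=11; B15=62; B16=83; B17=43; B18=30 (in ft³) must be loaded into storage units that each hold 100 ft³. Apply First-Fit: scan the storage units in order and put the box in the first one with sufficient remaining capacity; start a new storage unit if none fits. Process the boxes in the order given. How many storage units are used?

storage unit 1: place B1 (35 ft³), 65 ft³ left
storage unit 2: place B2 (95 ft³), 5 ft³ left
storage unit 1: place B3 (29 ft³), 36 ft³ left
storage unit 3: place B4 (67 ft³), 33 ft³ left
storage unit 1: place B5 (28 ft³), 8 ft³ left
storage unit 4: place B6 (86 ft³), 14 ft³ left
storage unit 5: place B7 (83 ft³), 17 ft³ left
storage unit 3: place B8 (18 ft³), 15 ft³ left
storage unit 6: place B9 (57 ft³), 43 ft³ left
storage unit 7: place B10 (92 ft³), 8 ft³ left
storage unit 8: place B11 (69 ft³), 31 ft³ left
storage unit 6: place B12 (32 ft³), 11 ft³ left
storage unit 9: place B13 (52 ft³), 48 ft³ left
storage unit 3: place B14 (11 ft³), 4 ft³ left
storage unit 10: place B15 (62 ft³), 38 ft³ left
storage unit 11: place B16 (83 ft³), 17 ft³ left
storage unit 9: place B17 (43 ft³), 5 ft³ left
storage unit 8: place B18 (30 ft³), 1 ft³ left
Final storage units: [35,29,28] [95] [67,18,11] [86] [83] [57,32] [92] [69,30] [52,43] [62] [83].

11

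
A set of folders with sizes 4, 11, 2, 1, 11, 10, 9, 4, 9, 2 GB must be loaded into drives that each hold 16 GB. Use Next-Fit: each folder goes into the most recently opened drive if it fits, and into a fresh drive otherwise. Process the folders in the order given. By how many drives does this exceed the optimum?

0

Next-Fit: [4,11] [2,1,11] [10] [9,4] [9,2] → 5 drives.
5 folders exceed 8 GB (half the capacity), and no two of those can share a drive, so at least 5 drives are needed.
So 5 is already optimal.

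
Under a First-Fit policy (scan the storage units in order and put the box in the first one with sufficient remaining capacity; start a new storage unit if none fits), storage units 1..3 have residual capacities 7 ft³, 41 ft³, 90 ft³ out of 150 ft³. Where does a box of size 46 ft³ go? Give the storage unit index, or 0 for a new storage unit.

3

Storage units with room: storage unit 3 (90 ft³).
The first with room is storage unit 3.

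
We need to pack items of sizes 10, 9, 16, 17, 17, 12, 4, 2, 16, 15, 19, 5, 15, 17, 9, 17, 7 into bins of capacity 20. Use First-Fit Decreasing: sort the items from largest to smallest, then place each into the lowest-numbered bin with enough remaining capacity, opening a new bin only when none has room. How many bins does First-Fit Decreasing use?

12

Sorted descending: 19, 17, 17, 17, 17, 16, 16, 15, 15, 12, 10, 9, 9, 7, 5, 4, 2.
Put 19 in bin 1; 1 remain.
Put 17 in bin 2; 3 remain.
Put 17 in bin 3; 3 remain.
Put 17 in bin 4; 3 remain.
Put 17 in bin 5; 3 remain.
Put 16 in bin 6; 4 remain.
Put 16 in bin 7; 4 remain.
Put 15 in bin 8; 5 remain.
Put 15 in bin 9; 5 remain.
Put 12 in bin 10; 8 remain.
Put 10 in bin 11; 10 remain.
Put 9 in bin 11; 1 remain.
Put 9 in bin 12; 11 remain.
Put 7 in bin 10; 1 remain.
Put 5 in bin 8; 0 remain.
Put 4 in bin 6; 0 remain.
Put 2 in bin 2; 1 remain.
Final bins: [19] [17,2] [17] [17] [17] [16,4] [16] [15,5] [15] [12,7] [10,9] [9].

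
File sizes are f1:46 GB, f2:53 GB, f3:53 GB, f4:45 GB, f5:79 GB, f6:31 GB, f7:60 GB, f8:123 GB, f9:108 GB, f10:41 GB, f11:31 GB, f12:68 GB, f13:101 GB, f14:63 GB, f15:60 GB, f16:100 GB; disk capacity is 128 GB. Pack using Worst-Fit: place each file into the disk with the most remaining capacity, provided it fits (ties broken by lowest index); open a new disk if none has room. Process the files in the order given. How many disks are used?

f1 (46 GB) → disk 1 (remaining 82 GB)
f2 (53 GB) → disk 1 (remaining 29 GB)
f3 (53 GB) → disk 2 (remaining 75 GB)
f4 (45 GB) → disk 2 (remaining 30 GB)
f5 (79 GB) → disk 3 (remaining 49 GB)
f6 (31 GB) → disk 3 (remaining 18 GB)
f7 (60 GB) → disk 4 (remaining 68 GB)
f8 (123 GB) → disk 5 (remaining 5 GB)
f9 (108 GB) → disk 6 (remaining 20 GB)
f10 (41 GB) → disk 4 (remaining 27 GB)
f11 (31 GB) → disk 7 (remaining 97 GB)
f12 (68 GB) → disk 7 (remaining 29 GB)
f13 (101 GB) → disk 8 (remaining 27 GB)
f14 (63 GB) → disk 9 (remaining 65 GB)
f15 (60 GB) → disk 9 (remaining 5 GB)
f16 (100 GB) → disk 10 (remaining 28 GB)
Final disks: [46,53] [53,45] [79,31] [60,41] [123] [108] [31,68] [101] [63,60] [100].

10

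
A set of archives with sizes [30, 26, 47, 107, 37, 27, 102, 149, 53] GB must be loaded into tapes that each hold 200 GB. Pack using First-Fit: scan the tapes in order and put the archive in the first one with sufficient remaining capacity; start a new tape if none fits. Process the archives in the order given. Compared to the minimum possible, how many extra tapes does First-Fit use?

First-Fit: [30,26,47,37,27] [107,53] [102] [149] → 4 tapes.
Total size 578 GB; any packing needs at least ⌈578/200⌉ = 3 tapes.
An optimal packing achieves that bound: [149,47] [107,53,37] [102,30,27,26] → 3 tapes.
Excess: 4 − 3 = 1.

1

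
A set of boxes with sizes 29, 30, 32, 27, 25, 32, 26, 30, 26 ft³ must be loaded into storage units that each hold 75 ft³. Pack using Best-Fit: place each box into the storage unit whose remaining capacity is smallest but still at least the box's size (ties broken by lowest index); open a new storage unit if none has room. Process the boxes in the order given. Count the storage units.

29 ft³ → storage unit 1 (remaining 46 ft³)
30 ft³ → storage unit 1 (remaining 16 ft³)
32 ft³ → storage unit 2 (remaining 43 ft³)
27 ft³ → storage unit 2 (remaining 16 ft³)
25 ft³ → storage unit 3 (remaining 50 ft³)
32 ft³ → storage unit 3 (remaining 18 ft³)
26 ft³ → storage unit 4 (remaining 49 ft³)
30 ft³ → storage unit 4 (remaining 19 ft³)
26 ft³ → storage unit 5 (remaining 49 ft³)
Final storage units: [29,30] [32,27] [25,32] [26,30] [26].

5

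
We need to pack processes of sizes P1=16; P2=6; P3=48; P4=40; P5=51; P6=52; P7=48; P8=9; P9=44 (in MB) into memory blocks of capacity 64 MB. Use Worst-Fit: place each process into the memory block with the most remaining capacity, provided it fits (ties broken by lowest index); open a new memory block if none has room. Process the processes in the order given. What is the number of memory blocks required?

Put P1 (16 MB) in memory block 1; 48 MB remain.
Put P2 (6 MB) in memory block 1; 42 MB remain.
Put P3 (48 MB) in memory block 2; 16 MB remain.
Put P4 (40 MB) in memory block 1; 2 MB remain.
Put P5 (51 MB) in memory block 3; 13 MB remain.
Put P6 (52 MB) in memory block 4; 12 MB remain.
Put P7 (48 MB) in memory block 5; 16 MB remain.
Put P8 (9 MB) in memory block 2; 7 MB remain.
Put P9 (44 MB) in memory block 6; 20 MB remain.

6 memory blocks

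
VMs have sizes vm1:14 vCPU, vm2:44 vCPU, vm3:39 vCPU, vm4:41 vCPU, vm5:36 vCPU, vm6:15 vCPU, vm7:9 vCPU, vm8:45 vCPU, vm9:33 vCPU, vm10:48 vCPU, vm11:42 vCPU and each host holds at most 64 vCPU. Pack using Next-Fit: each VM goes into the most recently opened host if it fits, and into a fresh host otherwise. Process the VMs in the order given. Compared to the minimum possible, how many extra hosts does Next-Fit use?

0

Next-Fit: [14,44] [39] [41] [36,15,9] [45] [33] [48] [42] → 8 hosts.
8 VMs exceed 32 vCPU (half the capacity), and no two of those can share a host, so at least 8 hosts are needed.
So 8 is already optimal.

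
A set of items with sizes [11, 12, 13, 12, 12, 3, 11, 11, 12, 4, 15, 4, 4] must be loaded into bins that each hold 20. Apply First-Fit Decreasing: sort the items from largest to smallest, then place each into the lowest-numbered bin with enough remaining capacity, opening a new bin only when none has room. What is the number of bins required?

Sorted descending: 15, 13, 12, 12, 12, 12, 11, 11, 11, 4, 4, 4, 3.
Put 15 in bin 1; 5 remain.
Put 13 in bin 2; 7 remain.
Put 12 in bin 3; 8 remain.
Put 12 in bin 4; 8 remain.
Put 12 in bin 5; 8 remain.
Put 12 in bin 6; 8 remain.
Put 11 in bin 7; 9 remain.
Put 11 in bin 8; 9 remain.
Put 11 in bin 9; 9 remain.
Put 4 in bin 1; 1 remain.
Put 4 in bin 2; 3 remain.
Put 4 in bin 3; 4 remain.
Put 3 in bin 2; 0 remain.
Final bins: [15,4] [13,4,3] [12,4] [12] [12] [12] [11] [11] [11].

9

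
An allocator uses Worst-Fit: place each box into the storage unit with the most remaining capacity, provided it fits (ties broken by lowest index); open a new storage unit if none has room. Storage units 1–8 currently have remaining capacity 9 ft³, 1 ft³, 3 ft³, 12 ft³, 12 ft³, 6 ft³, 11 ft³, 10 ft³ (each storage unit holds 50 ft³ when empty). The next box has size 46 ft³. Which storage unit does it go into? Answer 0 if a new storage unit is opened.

0

No storage unit has ≥ 46 ft³ free, so a new storage unit is opened.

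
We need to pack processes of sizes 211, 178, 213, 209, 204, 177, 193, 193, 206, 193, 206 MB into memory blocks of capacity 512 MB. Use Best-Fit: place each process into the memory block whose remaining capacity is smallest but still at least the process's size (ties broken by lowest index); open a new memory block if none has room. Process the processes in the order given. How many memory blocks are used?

211 MB → memory block 1 (remaining 301 MB)
178 MB → memory block 1 (remaining 123 MB)
213 MB → memory block 2 (remaining 299 MB)
209 MB → memory block 2 (remaining 90 MB)
204 MB → memory block 3 (remaining 308 MB)
177 MB → memory block 3 (remaining 131 MB)
193 MB → memory block 4 (remaining 319 MB)
193 MB → memory block 4 (remaining 126 MB)
206 MB → memory block 5 (remaining 306 MB)
193 MB → memory block 5 (remaining 113 MB)
206 MB → memory block 6 (remaining 306 MB)

6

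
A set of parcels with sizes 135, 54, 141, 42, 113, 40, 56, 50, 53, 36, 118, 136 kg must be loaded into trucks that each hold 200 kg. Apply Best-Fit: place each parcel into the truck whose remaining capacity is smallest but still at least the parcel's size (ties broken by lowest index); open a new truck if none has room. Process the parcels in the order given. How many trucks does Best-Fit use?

135 kg → truck 1 (remaining 65 kg)
54 kg → truck 1 (remaining 11 kg)
141 kg → truck 2 (remaining 59 kg)
42 kg → truck 2 (remaining 17 kg)
113 kg → truck 3 (remaining 87 kg)
40 kg → truck 3 (remaining 47 kg)
56 kg → truck 4 (remaining 144 kg)
50 kg → truck 4 (remaining 94 kg)
53 kg → truck 4 (remaining 41 kg)
36 kg → truck 4 (remaining 5 kg)
118 kg → truck 5 (remaining 82 kg)
136 kg → truck 6 (remaining 64 kg)

6 trucks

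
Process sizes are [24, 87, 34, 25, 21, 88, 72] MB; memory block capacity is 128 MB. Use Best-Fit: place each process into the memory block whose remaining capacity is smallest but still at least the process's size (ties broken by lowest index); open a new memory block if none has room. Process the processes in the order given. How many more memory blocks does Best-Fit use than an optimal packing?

Best-Fit: [24,87] [34,25,21] [88] [72] → 4 memory blocks.
Total size 351 MB; any packing needs at least ⌈351/128⌉ = 3 memory blocks.
An optimal packing achieves that bound: [88,34] [87,25] [72,24,21] → 3 memory blocks.
Excess: 4 − 3 = 1.

1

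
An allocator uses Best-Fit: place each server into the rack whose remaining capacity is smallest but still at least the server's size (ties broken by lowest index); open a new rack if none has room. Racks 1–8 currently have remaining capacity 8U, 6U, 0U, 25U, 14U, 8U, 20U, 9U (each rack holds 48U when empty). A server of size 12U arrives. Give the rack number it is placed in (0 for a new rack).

Racks with room: rack 4 (25U), rack 5 (14U), rack 7 (20U).
Tightest fit is rack 5 with 14U free.

5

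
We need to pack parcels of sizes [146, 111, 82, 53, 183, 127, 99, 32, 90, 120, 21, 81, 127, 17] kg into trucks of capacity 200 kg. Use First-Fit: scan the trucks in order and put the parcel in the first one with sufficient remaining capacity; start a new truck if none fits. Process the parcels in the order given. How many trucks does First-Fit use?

8

Put 146 kg in truck 1; 54 kg remain.
Put 111 kg in truck 2; 89 kg remain.
Put 82 kg in truck 2; 7 kg remain.
Put 53 kg in truck 1; 1 kg remain.
Put 183 kg in truck 3; 17 kg remain.
Put 127 kg in truck 4; 73 kg remain.
Put 99 kg in truck 5; 101 kg remain.
Put 32 kg in truck 4; 41 kg remain.
Put 90 kg in truck 5; 11 kg remain.
Put 120 kg in truck 6; 80 kg remain.
Put 21 kg in truck 4; 20 kg remain.
Put 81 kg in truck 7; 119 kg remain.
Put 127 kg in truck 8; 73 kg remain.
Put 17 kg in truck 3; 0 kg remain.
Final trucks: [146,53] [111,82] [183,17] [127,32,21] [99,90] [120] [81] [127].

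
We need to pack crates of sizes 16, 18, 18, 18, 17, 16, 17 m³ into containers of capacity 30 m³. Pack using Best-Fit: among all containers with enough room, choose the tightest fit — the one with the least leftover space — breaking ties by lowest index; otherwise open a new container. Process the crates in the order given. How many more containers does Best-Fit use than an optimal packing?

0

Best-Fit: [16] [18] [18] [18] [17] [16] [17] → 7 containers.
7 crates exceed 15 m³ (half the capacity), and no two of those can share a container, so at least 7 containers are needed.
So 7 is already optimal.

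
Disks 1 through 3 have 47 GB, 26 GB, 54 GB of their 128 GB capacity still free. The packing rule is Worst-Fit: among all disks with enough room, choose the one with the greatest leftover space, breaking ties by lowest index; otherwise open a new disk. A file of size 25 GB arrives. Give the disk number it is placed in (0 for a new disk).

Disks with room: disk 1 (47 GB), disk 2 (26 GB), disk 3 (54 GB).
Most room is disk 3 with 54 GB free.

3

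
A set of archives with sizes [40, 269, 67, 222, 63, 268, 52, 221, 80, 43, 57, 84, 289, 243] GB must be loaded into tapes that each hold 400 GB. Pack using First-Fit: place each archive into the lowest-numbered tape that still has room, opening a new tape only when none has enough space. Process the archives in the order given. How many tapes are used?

40 GB → tape 1 (remaining 360 GB)
269 GB → tape 1 (remaining 91 GB)
67 GB → tape 1 (remaining 24 GB)
222 GB → tape 2 (remaining 178 GB)
63 GB → tape 2 (remaining 115 GB)
268 GB → tape 3 (remaining 132 GB)
52 GB → tape 2 (remaining 63 GB)
221 GB → tape 4 (remaining 179 GB)
80 GB → tape 3 (remaining 52 GB)
43 GB → tape 2 (remaining 20 GB)
57 GB → tape 4 (remaining 122 GB)
84 GB → tape 4 (remaining 38 GB)
289 GB → tape 5 (remaining 111 GB)
243 GB → tape 6 (remaining 157 GB)
Final tapes: [40,269,67] [222,63,52,43] [268,80] [221,57,84] [289] [243].

6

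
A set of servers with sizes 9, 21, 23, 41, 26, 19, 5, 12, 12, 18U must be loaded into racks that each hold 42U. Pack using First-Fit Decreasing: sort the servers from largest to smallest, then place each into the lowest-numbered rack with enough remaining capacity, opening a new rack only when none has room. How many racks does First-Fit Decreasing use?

5

Sorted descending: 41, 26, 23, 21, 19, 18, 12, 12, 9, 5.
Put 41U in rack 1; 1U remain.
Put 26U in rack 2; 16U remain.
Put 23U in rack 3; 19U remain.
Put 21U in rack 4; 21U remain.
Put 19U in rack 3; 0U remain.
Put 18U in rack 4; 3U remain.
Put 12U in rack 2; 4U remain.
Put 12U in rack 5; 30U remain.
Put 9U in rack 5; 21U remain.
Put 5U in rack 5; 16U remain.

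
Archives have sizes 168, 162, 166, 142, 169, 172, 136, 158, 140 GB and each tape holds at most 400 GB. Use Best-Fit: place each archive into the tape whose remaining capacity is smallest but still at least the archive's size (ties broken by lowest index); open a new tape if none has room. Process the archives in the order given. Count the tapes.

168 GB → tape 1 (remaining 232 GB)
162 GB → tape 1 (remaining 70 GB)
166 GB → tape 2 (remaining 234 GB)
142 GB → tape 2 (remaining 92 GB)
169 GB → tape 3 (remaining 231 GB)
172 GB → tape 3 (remaining 59 GB)
136 GB → tape 4 (remaining 264 GB)
158 GB → tape 4 (remaining 106 GB)
140 GB → tape 5 (remaining 260 GB)

5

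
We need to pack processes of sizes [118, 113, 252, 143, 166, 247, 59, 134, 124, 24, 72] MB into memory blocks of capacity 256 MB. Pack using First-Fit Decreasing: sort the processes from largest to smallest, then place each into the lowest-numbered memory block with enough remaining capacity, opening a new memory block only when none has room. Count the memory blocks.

Sorted descending: 252, 247, 166, 143, 134, 124, 118, 113, 72, 59, 24.
memory block 1: place 252 MB, 4 MB left
memory block 2: place 247 MB, 9 MB left
memory block 3: place 166 MB, 90 MB left
memory block 4: place 143 MB, 113 MB left
memory block 5: place 134 MB, 122 MB left
memory block 6: place 124 MB, 132 MB left
memory block 5: place 118 MB, 4 MB left
memory block 4: place 113 MB, 0 MB left
memory block 3: place 72 MB, 18 MB left
memory block 6: place 59 MB, 73 MB left
memory block 6: place 24 MB, 49 MB left
Final memory blocks: [252] [247] [166,72] [143,113] [134,118] [124,59,24].

6 memory blocks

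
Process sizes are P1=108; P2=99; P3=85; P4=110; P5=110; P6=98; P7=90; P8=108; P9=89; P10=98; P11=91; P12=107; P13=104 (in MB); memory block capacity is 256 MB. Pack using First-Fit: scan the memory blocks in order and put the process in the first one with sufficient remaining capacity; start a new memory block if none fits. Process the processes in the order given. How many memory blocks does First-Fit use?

7

P1 (108 MB) → memory block 1 (remaining 148 MB)
P2 (99 MB) → memory block 1 (remaining 49 MB)
P3 (85 MB) → memory block 2 (remaining 171 MB)
P4 (110 MB) → memory block 2 (remaining 61 MB)
P5 (110 MB) → memory block 3 (remaining 146 MB)
P6 (98 MB) → memory block 3 (remaining 48 MB)
P7 (90 MB) → memory block 4 (remaining 166 MB)
P8 (108 MB) → memory block 4 (remaining 58 MB)
P9 (89 MB) → memory block 5 (remaining 167 MB)
P10 (98 MB) → memory block 5 (remaining 69 MB)
P11 (91 MB) → memory block 6 (remaining 165 MB)
P12 (107 MB) → memory block 6 (remaining 58 MB)
P13 (104 MB) → memory block 7 (remaining 152 MB)
Final memory blocks: [108,99] [85,110] [110,98] [90,108] [89,98] [91,107] [104].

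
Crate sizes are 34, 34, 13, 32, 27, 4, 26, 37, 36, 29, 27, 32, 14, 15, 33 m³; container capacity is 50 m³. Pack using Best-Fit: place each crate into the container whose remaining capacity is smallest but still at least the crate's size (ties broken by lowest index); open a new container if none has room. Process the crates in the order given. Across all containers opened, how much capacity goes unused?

34 m³ → container 1 (remaining 16 m³)
34 m³ → container 2 (remaining 16 m³)
13 m³ → container 1 (remaining 3 m³)
32 m³ → container 3 (remaining 18 m³)
27 m³ → container 4 (remaining 23 m³)
4 m³ → container 2 (remaining 12 m³)
26 m³ → container 5 (remaining 24 m³)
37 m³ → container 6 (remaining 13 m³)
36 m³ → container 7 (remaining 14 m³)
29 m³ → container 8 (remaining 21 m³)
27 m³ → container 9 (remaining 23 m³)
32 m³ → container 10 (remaining 18 m³)
14 m³ → container 7 (remaining 0 m³)
15 m³ → container 3 (remaining 3 m³)
33 m³ → container 11 (remaining 17 m³)
11 containers × 50 m³ = 550 m³; used 393 m³; unused 157 m³.

157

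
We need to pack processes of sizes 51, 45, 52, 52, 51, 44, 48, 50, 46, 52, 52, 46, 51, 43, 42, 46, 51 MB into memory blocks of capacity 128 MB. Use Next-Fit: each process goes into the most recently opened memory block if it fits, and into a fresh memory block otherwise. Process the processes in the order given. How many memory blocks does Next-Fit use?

memory block 1: place 51 MB, 77 MB left
memory block 1: place 45 MB, 32 MB left
memory block 2: place 52 MB, 76 MB left
memory block 2: place 52 MB, 24 MB left
memory block 3: place 51 MB, 77 MB left
memory block 3: place 44 MB, 33 MB left
memory block 4: place 48 MB, 80 MB left
memory block 4: place 50 MB, 30 MB left
memory block 5: place 46 MB, 82 MB left
memory block 5: place 52 MB, 30 MB left
memory block 6: place 52 MB, 76 MB left
memory block 6: place 46 MB, 30 MB left
memory block 7: place 51 MB, 77 MB left
memory block 7: place 43 MB, 34 MB left
memory block 8: place 42 MB, 86 MB left
memory block 8: place 46 MB, 40 MB left
memory block 9: place 51 MB, 77 MB left

9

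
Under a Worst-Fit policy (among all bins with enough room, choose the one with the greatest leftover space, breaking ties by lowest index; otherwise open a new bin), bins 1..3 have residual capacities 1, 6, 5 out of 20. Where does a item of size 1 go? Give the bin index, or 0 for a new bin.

Bins with room: bin 1 (1), bin 2 (6), bin 3 (5).
Most room is bin 2 with 6 free.

2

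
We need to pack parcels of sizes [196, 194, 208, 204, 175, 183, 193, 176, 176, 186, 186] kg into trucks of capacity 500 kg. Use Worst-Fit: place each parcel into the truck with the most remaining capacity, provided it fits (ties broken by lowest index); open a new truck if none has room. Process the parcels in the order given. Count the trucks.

6

196 kg → truck 1 (remaining 304 kg)
194 kg → truck 1 (remaining 110 kg)
208 kg → truck 2 (remaining 292 kg)
204 kg → truck 2 (remaining 88 kg)
175 kg → truck 3 (remaining 325 kg)
183 kg → truck 3 (remaining 142 kg)
193 kg → truck 4 (remaining 307 kg)
176 kg → truck 4 (remaining 131 kg)
176 kg → truck 5 (remaining 324 kg)
186 kg → truck 5 (remaining 138 kg)
186 kg → truck 6 (remaining 314 kg)
Final trucks: [196,194] [208,204] [175,183] [193,176] [176,186] [186].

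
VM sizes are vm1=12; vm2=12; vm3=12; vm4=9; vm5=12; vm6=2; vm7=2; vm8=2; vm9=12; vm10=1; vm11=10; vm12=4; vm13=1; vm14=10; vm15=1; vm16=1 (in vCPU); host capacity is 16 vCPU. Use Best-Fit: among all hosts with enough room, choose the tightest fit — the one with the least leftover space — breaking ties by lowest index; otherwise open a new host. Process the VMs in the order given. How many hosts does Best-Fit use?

vm1 (12 vCPU) → host 1 (remaining 4 vCPU)
vm2 (12 vCPU) → host 2 (remaining 4 vCPU)
vm3 (12 vCPU) → host 3 (remaining 4 vCPU)
vm4 (9 vCPU) → host 4 (remaining 7 vCPU)
vm5 (12 vCPU) → host 5 (remaining 4 vCPU)
vm6 (2 vCPU) → host 1 (remaining 2 vCPU)
vm7 (2 vCPU) → host 1 (remaining 0 vCPU)
vm8 (2 vCPU) → host 2 (remaining 2 vCPU)
vm9 (12 vCPU) → host 6 (remaining 4 vCPU)
vm10 (1 vCPU) → host 2 (remaining 1 vCPU)
vm11 (10 vCPU) → host 7 (remaining 6 vCPU)
vm12 (4 vCPU) → host 3 (remaining 0 vCPU)
vm13 (1 vCPU) → host 2 (remaining 0 vCPU)
vm14 (10 vCPU) → host 8 (remaining 6 vCPU)
vm15 (1 vCPU) → host 5 (remaining 3 vCPU)
vm16 (1 vCPU) → host 5 (remaining 2 vCPU)

8 hosts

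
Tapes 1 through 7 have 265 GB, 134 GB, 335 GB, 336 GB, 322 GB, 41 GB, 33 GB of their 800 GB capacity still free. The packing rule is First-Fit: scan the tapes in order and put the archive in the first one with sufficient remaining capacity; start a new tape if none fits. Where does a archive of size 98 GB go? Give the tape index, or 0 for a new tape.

1

Tapes with room: tape 1 (265 GB), tape 2 (134 GB), tape 3 (335 GB), tape 4 (336 GB), tape 5 (322 GB).
The first with room is tape 1.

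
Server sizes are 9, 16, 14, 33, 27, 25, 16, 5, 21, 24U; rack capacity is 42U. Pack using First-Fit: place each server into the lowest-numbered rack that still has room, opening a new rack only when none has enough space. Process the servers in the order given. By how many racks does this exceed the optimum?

First-Fit: [9,16,14] [33,5] [27] [25,16] [21] [24] → 6 racks.
Total size 190U; any packing needs at least ⌈190/42⌉ = 5 racks.
An optimal packing achieves that bound: [33,9] [27,14] [25,16] [24,16] [21,5] → 5 racks.
Excess: 6 − 5 = 1.

1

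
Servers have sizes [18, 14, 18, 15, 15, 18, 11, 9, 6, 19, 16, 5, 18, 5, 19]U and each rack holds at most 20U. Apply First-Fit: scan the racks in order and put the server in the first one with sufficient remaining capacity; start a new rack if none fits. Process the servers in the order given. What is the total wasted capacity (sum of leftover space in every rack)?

14

rack 1: place 18U, 2U left
rack 2: place 14U, 6U left
rack 3: place 18U, 2U left
rack 4: place 15U, 5U left
rack 5: place 15U, 5U left
rack 6: place 18U, 2U left
rack 7: place 11U, 9U left
rack 7: place 9U, 0U left
rack 2: place 6U, 0U left
rack 8: place 19U, 1U left
rack 9: place 16U, 4U left
rack 4: place 5U, 0U left
rack 10: place 18U, 2U left
rack 5: place 5U, 0U left
rack 11: place 19U, 1U left
11 racks × 20U = 220U; used 206U; unused 14U.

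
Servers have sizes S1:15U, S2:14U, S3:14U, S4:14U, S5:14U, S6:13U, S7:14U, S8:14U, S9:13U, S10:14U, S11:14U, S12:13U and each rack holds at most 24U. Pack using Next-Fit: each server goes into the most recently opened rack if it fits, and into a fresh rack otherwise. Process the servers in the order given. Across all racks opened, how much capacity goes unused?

122

Put S1 (15U) in rack 1; 9U remain.
Put S2 (14U) in rack 2; 10U remain.
Put S3 (14U) in rack 3; 10U remain.
Put S4 (14U) in rack 4; 10U remain.
Put S5 (14U) in rack 5; 10U remain.
Put S6 (13U) in rack 6; 11U remain.
Put S7 (14U) in rack 7; 10U remain.
Put S8 (14U) in rack 8; 10U remain.
Put S9 (13U) in rack 9; 11U remain.
Put S10 (14U) in rack 10; 10U remain.
Put S11 (14U) in rack 11; 10U remain.
Put S12 (13U) in rack 12; 11U remain.
12 racks × 24U = 288U; used 166U; unused 122U.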